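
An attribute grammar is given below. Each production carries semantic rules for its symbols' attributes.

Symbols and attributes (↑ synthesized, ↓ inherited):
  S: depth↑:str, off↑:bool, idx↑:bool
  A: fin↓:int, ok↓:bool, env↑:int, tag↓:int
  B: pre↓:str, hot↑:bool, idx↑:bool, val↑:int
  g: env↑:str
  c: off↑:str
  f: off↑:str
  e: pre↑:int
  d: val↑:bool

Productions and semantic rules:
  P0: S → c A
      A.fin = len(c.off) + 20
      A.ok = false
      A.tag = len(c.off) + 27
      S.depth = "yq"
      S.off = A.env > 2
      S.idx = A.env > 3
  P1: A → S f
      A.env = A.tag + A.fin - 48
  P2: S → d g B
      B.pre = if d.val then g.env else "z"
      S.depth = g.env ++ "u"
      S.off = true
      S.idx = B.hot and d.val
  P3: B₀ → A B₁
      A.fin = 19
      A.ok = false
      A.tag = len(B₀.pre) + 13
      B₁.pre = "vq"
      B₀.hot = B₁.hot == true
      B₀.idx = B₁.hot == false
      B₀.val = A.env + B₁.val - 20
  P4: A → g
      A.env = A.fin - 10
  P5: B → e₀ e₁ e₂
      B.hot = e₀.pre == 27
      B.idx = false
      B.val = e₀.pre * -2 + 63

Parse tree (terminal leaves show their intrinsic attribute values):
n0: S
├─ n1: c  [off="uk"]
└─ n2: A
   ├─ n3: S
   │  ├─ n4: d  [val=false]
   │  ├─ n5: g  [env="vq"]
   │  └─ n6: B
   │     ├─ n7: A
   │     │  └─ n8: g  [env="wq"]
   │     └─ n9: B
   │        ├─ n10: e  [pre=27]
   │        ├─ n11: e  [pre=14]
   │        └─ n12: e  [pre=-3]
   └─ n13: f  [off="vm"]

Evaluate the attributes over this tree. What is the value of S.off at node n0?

true

1. n1.off = "uk"  [terminal]
2. n2.fin = 22  [len(c.off) + 20]
3. n2.ok = false  [false]
4. n2.tag = 29  [len(c.off) + 27]
5. n4.val = false  [terminal]
6. n5.env = "vq"  [terminal]
7. n6.pre = "z"  [if d.val then g.env else "z"]
8. n7.fin = 19  [19]
9. n7.ok = false  [false]
10. n7.tag = 14  [len(B₀.pre) + 13]
11. n8.env = "wq"  [terminal]
12. n7.env = 9  [A.fin - 10]
13. n9.pre = "vq"  ["vq"]
14. n10.pre = 27  [terminal]
15. n11.pre = 14  [terminal]
16. n12.pre = -3  [terminal]
17. n9.hot = true  [e₀.pre == 27]
18. n9.idx = false  [false]
19. n9.val = 9  [e₀.pre * -2 + 63]
20. n6.hot = true  [B₁.hot == true]
21. n6.idx = false  [B₁.hot == false]
22. n6.val = -2  [A.env + B₁.val - 20]
23. n3.depth = "vqu"  [g.env ++ "u"]
24. n3.off = true  [true]
25. n3.idx = false  [B.hot and d.val]
26. n13.off = "vm"  [terminal]
27. n2.env = 3  [A.tag + A.fin - 48]
28. n0.depth = "yq"  ["yq"]
29. n0.off = true  [A.env > 2]
30. n0.idx = false  [A.env > 3]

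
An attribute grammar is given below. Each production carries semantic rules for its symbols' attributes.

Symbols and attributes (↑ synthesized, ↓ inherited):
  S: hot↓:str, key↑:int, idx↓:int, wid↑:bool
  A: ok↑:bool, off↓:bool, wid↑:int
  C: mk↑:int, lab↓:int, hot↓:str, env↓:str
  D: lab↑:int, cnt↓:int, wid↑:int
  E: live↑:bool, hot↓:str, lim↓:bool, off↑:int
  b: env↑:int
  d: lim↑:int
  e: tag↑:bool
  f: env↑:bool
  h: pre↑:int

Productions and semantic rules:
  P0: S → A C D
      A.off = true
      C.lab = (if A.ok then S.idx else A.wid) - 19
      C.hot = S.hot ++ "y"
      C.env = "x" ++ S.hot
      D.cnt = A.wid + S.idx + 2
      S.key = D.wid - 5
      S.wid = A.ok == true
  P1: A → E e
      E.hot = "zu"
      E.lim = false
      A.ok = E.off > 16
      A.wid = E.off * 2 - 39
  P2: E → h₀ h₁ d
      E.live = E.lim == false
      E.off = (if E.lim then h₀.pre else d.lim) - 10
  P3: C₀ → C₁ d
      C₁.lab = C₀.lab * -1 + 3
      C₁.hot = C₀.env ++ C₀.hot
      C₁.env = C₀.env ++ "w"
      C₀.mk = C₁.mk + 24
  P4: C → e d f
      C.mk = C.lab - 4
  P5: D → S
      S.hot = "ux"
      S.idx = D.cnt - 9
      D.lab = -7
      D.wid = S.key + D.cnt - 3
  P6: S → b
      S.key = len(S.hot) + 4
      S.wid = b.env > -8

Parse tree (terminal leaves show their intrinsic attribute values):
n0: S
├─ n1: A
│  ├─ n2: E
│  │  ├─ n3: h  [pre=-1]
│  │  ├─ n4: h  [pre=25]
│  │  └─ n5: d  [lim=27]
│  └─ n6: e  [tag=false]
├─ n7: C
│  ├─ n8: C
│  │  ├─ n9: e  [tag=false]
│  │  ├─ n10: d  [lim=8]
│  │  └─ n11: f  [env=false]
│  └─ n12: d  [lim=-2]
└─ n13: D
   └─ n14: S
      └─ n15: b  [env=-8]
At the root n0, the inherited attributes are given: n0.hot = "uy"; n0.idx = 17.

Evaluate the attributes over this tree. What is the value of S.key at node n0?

12

1. n0.hot = "uy"  [given at root]
2. n0.idx = 17  [given at root]
3. n1.off = true  [true]
4. n2.hot = "zu"  ["zu"]
5. n2.lim = false  [false]
6. n3.pre = -1  [terminal]
7. n4.pre = 25  [terminal]
8. n5.lim = 27  [terminal]
9. n2.live = true  [E.lim == false]
10. n2.off = 17  [(if E.lim then h₀.pre else d.lim) - 10]
11. n6.tag = false  [terminal]
12. n1.ok = true  [E.off > 16]
13. n1.wid = -5  [E.off * 2 - 39]
14. n7.lab = -2  [(if A.ok then S.idx else A.wid) - 19]
15. n7.hot = "uyy"  [S.hot ++ "y"]
16. n7.env = "xuy"  ["x" ++ S.hot]
17. n8.lab = 5  [C₀.lab * -1 + 3]
18. n8.hot = "xuyuyy"  [C₀.env ++ C₀.hot]
19. n8.env = "xuyw"  [C₀.env ++ "w"]
20. n9.tag = false  [terminal]
21. n10.lim = 8  [terminal]
22. n11.env = false  [terminal]
23. n8.mk = 1  [C.lab - 4]
24. n12.lim = -2  [terminal]
25. n7.mk = 25  [C₁.mk + 24]
26. n13.cnt = 14  [A.wid + S.idx + 2]
27. n14.hot = "ux"  ["ux"]
28. n14.idx = 5  [D.cnt - 9]
29. n15.env = -8  [terminal]
30. n14.key = 6  [len(S.hot) + 4]
31. n14.wid = false  [b.env > -8]
32. n13.lab = -7  [-7]
33. n13.wid = 17  [S.key + D.cnt - 3]
34. n0.key = 12  [D.wid - 5]
35. n0.wid = true  [A.ok == true]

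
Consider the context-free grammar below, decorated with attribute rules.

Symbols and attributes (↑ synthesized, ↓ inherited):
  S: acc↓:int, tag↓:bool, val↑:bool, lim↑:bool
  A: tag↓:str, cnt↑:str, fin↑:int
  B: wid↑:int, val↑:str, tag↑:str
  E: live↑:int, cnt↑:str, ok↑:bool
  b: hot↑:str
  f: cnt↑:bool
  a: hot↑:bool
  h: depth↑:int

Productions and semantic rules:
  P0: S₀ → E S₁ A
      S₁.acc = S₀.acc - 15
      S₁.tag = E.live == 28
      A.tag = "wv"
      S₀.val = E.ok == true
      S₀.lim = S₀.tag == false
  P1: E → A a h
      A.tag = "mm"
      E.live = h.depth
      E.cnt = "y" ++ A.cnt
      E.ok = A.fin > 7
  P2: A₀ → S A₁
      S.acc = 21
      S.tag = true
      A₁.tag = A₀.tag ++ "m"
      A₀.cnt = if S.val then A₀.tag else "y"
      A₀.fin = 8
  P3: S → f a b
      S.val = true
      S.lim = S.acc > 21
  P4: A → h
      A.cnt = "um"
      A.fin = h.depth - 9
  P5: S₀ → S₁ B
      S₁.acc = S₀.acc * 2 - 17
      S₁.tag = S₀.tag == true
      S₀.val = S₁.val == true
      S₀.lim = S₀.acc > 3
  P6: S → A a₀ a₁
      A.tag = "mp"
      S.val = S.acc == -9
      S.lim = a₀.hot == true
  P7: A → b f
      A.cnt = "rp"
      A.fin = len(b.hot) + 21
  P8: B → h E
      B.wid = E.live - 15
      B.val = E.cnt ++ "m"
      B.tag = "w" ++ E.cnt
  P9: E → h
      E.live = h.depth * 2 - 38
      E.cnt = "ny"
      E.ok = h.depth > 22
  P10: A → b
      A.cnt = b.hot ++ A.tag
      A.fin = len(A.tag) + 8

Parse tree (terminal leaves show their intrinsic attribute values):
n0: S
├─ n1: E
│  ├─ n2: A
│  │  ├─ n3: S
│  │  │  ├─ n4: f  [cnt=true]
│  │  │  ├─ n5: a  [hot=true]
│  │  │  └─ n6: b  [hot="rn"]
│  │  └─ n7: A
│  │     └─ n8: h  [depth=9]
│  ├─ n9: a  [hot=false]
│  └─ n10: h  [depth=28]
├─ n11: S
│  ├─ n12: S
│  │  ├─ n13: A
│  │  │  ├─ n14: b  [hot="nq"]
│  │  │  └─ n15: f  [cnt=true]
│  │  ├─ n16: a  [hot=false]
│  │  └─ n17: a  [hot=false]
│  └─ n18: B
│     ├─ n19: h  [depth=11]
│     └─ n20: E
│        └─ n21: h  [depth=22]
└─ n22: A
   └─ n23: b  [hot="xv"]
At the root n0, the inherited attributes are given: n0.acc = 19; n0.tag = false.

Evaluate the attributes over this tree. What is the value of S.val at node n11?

1. n0.acc = 19  [given at root]
2. n0.tag = false  [given at root]
3. n2.tag = "mm"  ["mm"]
4. n3.acc = 21  [21]
5. n3.tag = true  [true]
6. n4.cnt = true  [terminal]
7. n5.hot = true  [terminal]
8. n6.hot = "rn"  [terminal]
9. n3.val = true  [true]
10. n3.lim = false  [S.acc > 21]
11. n7.tag = "mmm"  [A₀.tag ++ "m"]
12. n8.depth = 9  [terminal]
13. n7.cnt = "um"  ["um"]
14. n7.fin = 0  [h.depth - 9]
15. n2.cnt = "mm"  [if S.val then A₀.tag else "y"]
16. n2.fin = 8  [8]
17. n9.hot = false  [terminal]
18. n10.depth = 28  [terminal]
19. n1.live = 28  [h.depth]
20. n1.cnt = "ymm"  ["y" ++ A.cnt]
21. n1.ok = true  [A.fin > 7]
22. n11.acc = 4  [S₀.acc - 15]
23. n11.tag = true  [E.live == 28]
24. n12.acc = -9  [S₀.acc * 2 - 17]
25. n12.tag = true  [S₀.tag == true]
26. n13.tag = "mp"  ["mp"]
27. n14.hot = "nq"  [terminal]
28. n15.cnt = true  [terminal]
29. n13.cnt = "rp"  ["rp"]
30. n13.fin = 23  [len(b.hot) + 21]
31. n16.hot = false  [terminal]
32. n17.hot = false  [terminal]
33. n12.val = true  [S.acc == -9]
34. n12.lim = false  [a₀.hot == true]
35. n19.depth = 11  [terminal]
36. n21.depth = 22  [terminal]
37. n20.live = 6  [h.depth * 2 - 38]
38. n20.cnt = "ny"  ["ny"]
39. n20.ok = false  [h.depth > 22]
40. n18.wid = -9  [E.live - 15]
41. n18.val = "nym"  [E.cnt ++ "m"]
42. n18.tag = "wny"  ["w" ++ E.cnt]
43. n11.val = true  [S₁.val == true]
44. n11.lim = true  [S₀.acc > 3]
45. n22.tag = "wv"  ["wv"]
46. n23.hot = "xv"  [terminal]
47. n22.cnt = "xvwv"  [b.hot ++ A.tag]
48. n22.fin = 10  [len(A.tag) + 8]
49. n0.val = true  [E.ok == true]
50. n0.lim = true  [S₀.tag == false]

true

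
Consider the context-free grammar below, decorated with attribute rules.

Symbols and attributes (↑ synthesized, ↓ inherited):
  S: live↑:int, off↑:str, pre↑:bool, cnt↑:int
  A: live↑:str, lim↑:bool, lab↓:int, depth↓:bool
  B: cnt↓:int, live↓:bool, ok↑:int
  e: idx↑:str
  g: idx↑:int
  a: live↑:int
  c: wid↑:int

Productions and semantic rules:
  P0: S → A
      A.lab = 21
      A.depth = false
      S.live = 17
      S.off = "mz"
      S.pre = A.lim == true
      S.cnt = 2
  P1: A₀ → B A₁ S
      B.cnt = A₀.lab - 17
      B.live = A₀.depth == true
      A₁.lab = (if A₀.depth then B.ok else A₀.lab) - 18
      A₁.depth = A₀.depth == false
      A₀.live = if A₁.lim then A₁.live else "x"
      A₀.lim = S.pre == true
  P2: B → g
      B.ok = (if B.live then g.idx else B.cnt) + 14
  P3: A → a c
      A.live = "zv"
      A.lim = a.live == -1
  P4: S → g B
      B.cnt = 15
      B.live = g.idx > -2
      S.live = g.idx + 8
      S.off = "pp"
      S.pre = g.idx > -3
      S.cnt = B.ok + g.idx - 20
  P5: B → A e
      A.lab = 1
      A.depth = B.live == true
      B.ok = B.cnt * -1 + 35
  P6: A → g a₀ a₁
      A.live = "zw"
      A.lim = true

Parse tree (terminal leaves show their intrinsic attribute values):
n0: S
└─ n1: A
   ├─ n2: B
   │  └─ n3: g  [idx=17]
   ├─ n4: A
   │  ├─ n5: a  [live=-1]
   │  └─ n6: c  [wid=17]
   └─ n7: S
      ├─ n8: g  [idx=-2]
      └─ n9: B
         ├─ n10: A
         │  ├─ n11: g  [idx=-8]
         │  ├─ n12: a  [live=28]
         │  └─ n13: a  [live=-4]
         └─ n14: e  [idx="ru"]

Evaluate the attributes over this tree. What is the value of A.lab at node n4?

1. n1.lab = 21  [21]
2. n1.depth = false  [false]
3. n2.cnt = 4  [A₀.lab - 17]
4. n2.live = false  [A₀.depth == true]
5. n3.idx = 17  [terminal]
6. n2.ok = 18  [(if B.live then g.idx else B.cnt) + 14]
7. n4.lab = 3  [(if A₀.depth then B.ok else A₀.lab) - 18]
8. n4.depth = true  [A₀.depth == false]
9. n5.live = -1  [terminal]
10. n6.wid = 17  [terminal]
11. n4.live = "zv"  ["zv"]
12. n4.lim = true  [a.live == -1]
13. n8.idx = -2  [terminal]
14. n9.cnt = 15  [15]
15. n9.live = false  [g.idx > -2]
16. n10.lab = 1  [1]
17. n10.depth = false  [B.live == true]
18. n11.idx = -8  [terminal]
19. n12.live = 28  [terminal]
20. n13.live = -4  [terminal]
21. n10.live = "zw"  ["zw"]
22. n10.lim = true  [true]
23. n14.idx = "ru"  [terminal]
24. n9.ok = 20  [B.cnt * -1 + 35]
25. n7.live = 6  [g.idx + 8]
26. n7.off = "pp"  ["pp"]
27. n7.pre = true  [g.idx > -3]
28. n7.cnt = -2  [B.ok + g.idx - 20]
29. n1.live = "zv"  [if A₁.lim then A₁.live else "x"]
30. n1.lim = true  [S.pre == true]
31. n0.live = 17  [17]
32. n0.off = "mz"  ["mz"]
33. n0.pre = true  [A.lim == true]
34. n0.cnt = 2  [2]

3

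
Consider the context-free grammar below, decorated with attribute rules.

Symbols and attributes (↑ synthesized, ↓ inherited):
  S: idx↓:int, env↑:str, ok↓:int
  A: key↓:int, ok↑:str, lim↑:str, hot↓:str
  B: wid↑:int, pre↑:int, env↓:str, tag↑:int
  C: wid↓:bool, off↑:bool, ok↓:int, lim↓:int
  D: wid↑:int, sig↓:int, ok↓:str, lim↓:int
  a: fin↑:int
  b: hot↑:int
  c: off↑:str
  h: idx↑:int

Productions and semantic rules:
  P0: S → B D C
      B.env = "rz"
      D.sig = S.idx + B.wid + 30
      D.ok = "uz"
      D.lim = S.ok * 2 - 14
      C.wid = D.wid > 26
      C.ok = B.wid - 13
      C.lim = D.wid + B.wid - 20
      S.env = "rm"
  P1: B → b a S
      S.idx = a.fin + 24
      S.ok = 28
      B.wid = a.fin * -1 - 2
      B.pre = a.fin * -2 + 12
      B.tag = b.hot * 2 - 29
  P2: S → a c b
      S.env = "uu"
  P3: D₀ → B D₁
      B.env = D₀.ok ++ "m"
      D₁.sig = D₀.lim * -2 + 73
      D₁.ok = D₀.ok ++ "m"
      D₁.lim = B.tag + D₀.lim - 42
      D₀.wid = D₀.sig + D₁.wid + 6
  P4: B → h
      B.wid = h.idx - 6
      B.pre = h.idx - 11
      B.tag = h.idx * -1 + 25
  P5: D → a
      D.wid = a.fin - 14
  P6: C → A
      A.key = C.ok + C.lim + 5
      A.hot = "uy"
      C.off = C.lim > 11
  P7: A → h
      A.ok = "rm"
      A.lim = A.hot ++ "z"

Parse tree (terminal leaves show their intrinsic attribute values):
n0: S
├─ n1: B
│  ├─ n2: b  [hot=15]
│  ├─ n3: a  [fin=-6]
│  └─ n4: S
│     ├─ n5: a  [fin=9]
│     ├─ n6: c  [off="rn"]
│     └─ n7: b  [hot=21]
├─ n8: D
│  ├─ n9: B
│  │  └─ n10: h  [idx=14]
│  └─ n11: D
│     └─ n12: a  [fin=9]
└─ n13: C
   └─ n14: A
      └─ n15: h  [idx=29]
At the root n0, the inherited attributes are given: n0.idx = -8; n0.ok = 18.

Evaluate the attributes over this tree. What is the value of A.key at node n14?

1. n0.idx = -8  [given at root]
2. n0.ok = 18  [given at root]
3. n1.env = "rz"  ["rz"]
4. n2.hot = 15  [terminal]
5. n3.fin = -6  [terminal]
6. n4.idx = 18  [a.fin + 24]
7. n4.ok = 28  [28]
8. n5.fin = 9  [terminal]
9. n6.off = "rn"  [terminal]
10. n7.hot = 21  [terminal]
11. n4.env = "uu"  ["uu"]
12. n1.wid = 4  [a.fin * -1 - 2]
13. n1.pre = 24  [a.fin * -2 + 12]
14. n1.tag = 1  [b.hot * 2 - 29]
15. n8.sig = 26  [S.idx + B.wid + 30]
16. n8.ok = "uz"  ["uz"]
17. n8.lim = 22  [S.ok * 2 - 14]
18. n9.env = "uzm"  [D₀.ok ++ "m"]
19. n10.idx = 14  [terminal]
20. n9.wid = 8  [h.idx - 6]
21. n9.pre = 3  [h.idx - 11]
22. n9.tag = 11  [h.idx * -1 + 25]
23. n11.sig = 29  [D₀.lim * -2 + 73]
24. n11.ok = "uzm"  [D₀.ok ++ "m"]
25. n11.lim = -9  [B.tag + D₀.lim - 42]
26. n12.fin = 9  [terminal]
27. n11.wid = -5  [a.fin - 14]
28. n8.wid = 27  [D₀.sig + D₁.wid + 6]
29. n13.wid = true  [D.wid > 26]
30. n13.ok = -9  [B.wid - 13]
31. n13.lim = 11  [D.wid + B.wid - 20]
32. n14.key = 7  [C.ok + C.lim + 5]
33. n14.hot = "uy"  ["uy"]
34. n15.idx = 29  [terminal]
35. n14.ok = "rm"  ["rm"]
36. n14.lim = "uyz"  [A.hot ++ "z"]
37. n13.off = false  [C.lim > 11]
38. n0.env = "rm"  ["rm"]

7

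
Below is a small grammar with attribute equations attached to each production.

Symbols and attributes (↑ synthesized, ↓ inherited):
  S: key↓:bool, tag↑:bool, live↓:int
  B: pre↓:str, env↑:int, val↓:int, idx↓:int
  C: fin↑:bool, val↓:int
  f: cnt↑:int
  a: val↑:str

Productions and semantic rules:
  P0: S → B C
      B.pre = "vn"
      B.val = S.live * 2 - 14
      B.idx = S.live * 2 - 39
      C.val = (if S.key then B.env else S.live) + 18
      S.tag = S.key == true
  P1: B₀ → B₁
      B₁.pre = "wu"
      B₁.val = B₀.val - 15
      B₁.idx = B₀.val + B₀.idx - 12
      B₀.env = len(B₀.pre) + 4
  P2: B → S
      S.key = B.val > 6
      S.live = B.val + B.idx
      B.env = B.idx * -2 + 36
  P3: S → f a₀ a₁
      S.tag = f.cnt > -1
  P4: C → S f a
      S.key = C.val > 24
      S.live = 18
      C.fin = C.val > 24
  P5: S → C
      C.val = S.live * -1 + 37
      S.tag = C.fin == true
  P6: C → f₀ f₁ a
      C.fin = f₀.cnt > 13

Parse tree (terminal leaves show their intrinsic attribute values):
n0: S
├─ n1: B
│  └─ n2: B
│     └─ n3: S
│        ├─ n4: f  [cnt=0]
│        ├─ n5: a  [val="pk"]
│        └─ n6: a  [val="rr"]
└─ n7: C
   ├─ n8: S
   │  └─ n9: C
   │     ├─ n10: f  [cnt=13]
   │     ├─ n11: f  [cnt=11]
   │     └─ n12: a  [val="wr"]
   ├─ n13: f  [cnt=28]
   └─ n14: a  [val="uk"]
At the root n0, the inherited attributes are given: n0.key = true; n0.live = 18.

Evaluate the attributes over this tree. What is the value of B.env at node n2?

1. n0.key = true  [given at root]
2. n0.live = 18  [given at root]
3. n1.pre = "vn"  ["vn"]
4. n1.val = 22  [S.live * 2 - 14]
5. n1.idx = -3  [S.live * 2 - 39]
6. n2.pre = "wu"  ["wu"]
7. n2.val = 7  [B₀.val - 15]
8. n2.idx = 7  [B₀.val + B₀.idx - 12]
9. n3.key = true  [B.val > 6]
10. n3.live = 14  [B.val + B.idx]
11. n4.cnt = 0  [terminal]
12. n5.val = "pk"  [terminal]
13. n6.val = "rr"  [terminal]
14. n3.tag = true  [f.cnt > -1]
15. n2.env = 22  [B.idx * -2 + 36]
16. n1.env = 6  [len(B₀.pre) + 4]
17. n7.val = 24  [(if S.key then B.env else S.live) + 18]
18. n8.key = false  [C.val > 24]
19. n8.live = 18  [18]
20. n9.val = 19  [S.live * -1 + 37]
21. n10.cnt = 13  [terminal]
22. n11.cnt = 11  [terminal]
23. n12.val = "wr"  [terminal]
24. n9.fin = false  [f₀.cnt > 13]
25. n8.tag = false  [C.fin == true]
26. n13.cnt = 28  [terminal]
27. n14.val = "uk"  [terminal]
28. n7.fin = false  [C.val > 24]
29. n0.tag = true  [S.key == true]

22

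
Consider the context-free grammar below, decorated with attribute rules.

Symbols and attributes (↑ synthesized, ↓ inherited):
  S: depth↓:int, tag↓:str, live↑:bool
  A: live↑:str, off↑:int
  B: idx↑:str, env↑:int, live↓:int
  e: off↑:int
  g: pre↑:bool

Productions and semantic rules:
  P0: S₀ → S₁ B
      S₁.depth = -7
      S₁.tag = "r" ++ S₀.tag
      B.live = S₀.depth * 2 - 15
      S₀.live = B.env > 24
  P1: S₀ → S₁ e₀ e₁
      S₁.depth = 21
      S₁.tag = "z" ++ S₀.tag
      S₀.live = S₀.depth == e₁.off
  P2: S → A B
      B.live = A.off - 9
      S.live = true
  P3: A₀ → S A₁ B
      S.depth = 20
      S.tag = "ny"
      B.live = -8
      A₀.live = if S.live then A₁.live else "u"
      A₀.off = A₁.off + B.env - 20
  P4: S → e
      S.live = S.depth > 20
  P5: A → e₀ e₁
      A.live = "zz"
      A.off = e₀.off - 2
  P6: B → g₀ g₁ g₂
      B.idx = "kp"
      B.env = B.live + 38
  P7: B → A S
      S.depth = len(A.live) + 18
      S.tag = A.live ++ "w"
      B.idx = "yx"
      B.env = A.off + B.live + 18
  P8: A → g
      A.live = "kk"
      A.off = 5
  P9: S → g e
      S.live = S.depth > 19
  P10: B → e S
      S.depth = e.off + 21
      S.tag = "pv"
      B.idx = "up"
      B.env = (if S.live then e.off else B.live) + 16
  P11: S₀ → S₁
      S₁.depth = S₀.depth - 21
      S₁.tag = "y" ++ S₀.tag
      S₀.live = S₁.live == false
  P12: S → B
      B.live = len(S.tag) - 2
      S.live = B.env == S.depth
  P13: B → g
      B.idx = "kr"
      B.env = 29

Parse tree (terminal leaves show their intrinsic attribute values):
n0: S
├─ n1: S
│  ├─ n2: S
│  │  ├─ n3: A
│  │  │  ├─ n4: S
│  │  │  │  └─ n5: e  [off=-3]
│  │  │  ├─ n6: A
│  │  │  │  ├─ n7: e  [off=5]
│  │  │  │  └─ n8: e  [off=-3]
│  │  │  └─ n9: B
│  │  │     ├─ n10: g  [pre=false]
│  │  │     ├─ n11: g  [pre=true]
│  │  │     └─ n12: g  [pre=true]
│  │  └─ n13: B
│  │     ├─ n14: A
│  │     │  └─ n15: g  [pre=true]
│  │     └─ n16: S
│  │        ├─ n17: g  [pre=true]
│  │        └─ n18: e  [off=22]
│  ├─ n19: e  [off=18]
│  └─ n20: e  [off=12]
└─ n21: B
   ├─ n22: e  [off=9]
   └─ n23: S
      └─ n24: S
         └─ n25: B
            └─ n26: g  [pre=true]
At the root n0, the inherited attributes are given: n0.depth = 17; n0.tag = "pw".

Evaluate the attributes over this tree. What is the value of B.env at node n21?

1. n0.depth = 17  [given at root]
2. n0.tag = "pw"  [given at root]
3. n1.depth = -7  [-7]
4. n1.tag = "rpw"  ["r" ++ S₀.tag]
5. n2.depth = 21  [21]
6. n2.tag = "zrpw"  ["z" ++ S₀.tag]
7. n4.depth = 20  [20]
8. n4.tag = "ny"  ["ny"]
9. n5.off = -3  [terminal]
10. n4.live = false  [S.depth > 20]
11. n7.off = 5  [terminal]
12. n8.off = -3  [terminal]
13. n6.live = "zz"  ["zz"]
14. n6.off = 3  [e₀.off - 2]
15. n9.live = -8  [-8]
16. n10.pre = false  [terminal]
17. n11.pre = true  [terminal]
18. n12.pre = true  [terminal]
19. n9.idx = "kp"  ["kp"]
20. n9.env = 30  [B.live + 38]
21. n3.live = "u"  [if S.live then A₁.live else "u"]
22. n3.off = 13  [A₁.off + B.env - 20]
23. n13.live = 4  [A.off - 9]
24. n15.pre = true  [terminal]
25. n14.live = "kk"  ["kk"]
26. n14.off = 5  [5]
27. n16.depth = 20  [len(A.live) + 18]
28. n16.tag = "kkw"  [A.live ++ "w"]
29. n17.pre = true  [terminal]
30. n18.off = 22  [terminal]
31. n16.live = true  [S.depth > 19]
32. n13.idx = "yx"  ["yx"]
33. n13.env = 27  [A.off + B.live + 18]
34. n2.live = true  [true]
35. n19.off = 18  [terminal]
36. n20.off = 12  [terminal]
37. n1.live = false  [S₀.depth == e₁.off]
38. n21.live = 19  [S₀.depth * 2 - 15]
39. n22.off = 9  [terminal]
40. n23.depth = 30  [e.off + 21]
41. n23.tag = "pv"  ["pv"]
42. n24.depth = 9  [S₀.depth - 21]
43. n24.tag = "ypv"  ["y" ++ S₀.tag]
44. n25.live = 1  [len(S.tag) - 2]
45. n26.pre = true  [terminal]
46. n25.idx = "kr"  ["kr"]
47. n25.env = 29  [29]
48. n24.live = false  [B.env == S.depth]
49. n23.live = true  [S₁.live == false]
50. n21.idx = "up"  ["up"]
51. n21.env = 25  [(if S.live then e.off else B.live) + 16]
52. n0.live = true  [B.env > 24]

25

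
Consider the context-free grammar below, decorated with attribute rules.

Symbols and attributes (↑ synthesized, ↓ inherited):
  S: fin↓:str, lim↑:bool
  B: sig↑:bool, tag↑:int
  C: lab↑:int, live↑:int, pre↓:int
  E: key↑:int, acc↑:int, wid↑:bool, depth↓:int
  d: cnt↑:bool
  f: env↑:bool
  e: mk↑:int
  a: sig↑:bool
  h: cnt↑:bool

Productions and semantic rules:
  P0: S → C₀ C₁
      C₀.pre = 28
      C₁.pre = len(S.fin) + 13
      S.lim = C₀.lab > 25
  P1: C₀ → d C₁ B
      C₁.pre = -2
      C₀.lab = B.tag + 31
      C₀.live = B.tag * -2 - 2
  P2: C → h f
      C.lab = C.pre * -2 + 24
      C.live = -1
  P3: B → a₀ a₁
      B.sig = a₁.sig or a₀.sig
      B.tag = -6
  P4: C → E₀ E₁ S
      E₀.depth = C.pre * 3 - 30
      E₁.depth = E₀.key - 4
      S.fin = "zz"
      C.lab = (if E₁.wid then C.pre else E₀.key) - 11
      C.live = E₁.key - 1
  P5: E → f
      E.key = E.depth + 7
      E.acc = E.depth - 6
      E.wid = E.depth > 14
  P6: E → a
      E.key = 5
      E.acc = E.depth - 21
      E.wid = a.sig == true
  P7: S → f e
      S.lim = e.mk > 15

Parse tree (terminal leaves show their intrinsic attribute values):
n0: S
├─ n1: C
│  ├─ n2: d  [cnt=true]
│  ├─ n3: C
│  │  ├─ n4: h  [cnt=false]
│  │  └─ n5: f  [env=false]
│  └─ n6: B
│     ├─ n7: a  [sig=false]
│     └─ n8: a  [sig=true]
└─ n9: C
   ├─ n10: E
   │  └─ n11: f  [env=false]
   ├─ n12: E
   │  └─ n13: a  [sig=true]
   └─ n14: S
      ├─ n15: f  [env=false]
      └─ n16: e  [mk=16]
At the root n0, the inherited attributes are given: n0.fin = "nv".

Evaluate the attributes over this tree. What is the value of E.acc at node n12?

-3

1. n0.fin = "nv"  [given at root]
2. n1.pre = 28  [28]
3. n2.cnt = true  [terminal]
4. n3.pre = -2  [-2]
5. n4.cnt = false  [terminal]
6. n5.env = false  [terminal]
7. n3.lab = 28  [C.pre * -2 + 24]
8. n3.live = -1  [-1]
9. n7.sig = false  [terminal]
10. n8.sig = true  [terminal]
11. n6.sig = true  [a₁.sig or a₀.sig]
12. n6.tag = -6  [-6]
13. n1.lab = 25  [B.tag + 31]
14. n1.live = 10  [B.tag * -2 - 2]
15. n9.pre = 15  [len(S.fin) + 13]
16. n10.depth = 15  [C.pre * 3 - 30]
17. n11.env = false  [terminal]
18. n10.key = 22  [E.depth + 7]
19. n10.acc = 9  [E.depth - 6]
20. n10.wid = true  [E.depth > 14]
21. n12.depth = 18  [E₀.key - 4]
22. n13.sig = true  [terminal]
23. n12.key = 5  [5]
24. n12.acc = -3  [E.depth - 21]
25. n12.wid = true  [a.sig == true]
26. n14.fin = "zz"  ["zz"]
27. n15.env = false  [terminal]
28. n16.mk = 16  [terminal]
29. n14.lim = true  [e.mk > 15]
30. n9.lab = 4  [(if E₁.wid then C.pre else E₀.key) - 11]
31. n9.live = 4  [E₁.key - 1]
32. n0.lim = false  [C₀.lab > 25]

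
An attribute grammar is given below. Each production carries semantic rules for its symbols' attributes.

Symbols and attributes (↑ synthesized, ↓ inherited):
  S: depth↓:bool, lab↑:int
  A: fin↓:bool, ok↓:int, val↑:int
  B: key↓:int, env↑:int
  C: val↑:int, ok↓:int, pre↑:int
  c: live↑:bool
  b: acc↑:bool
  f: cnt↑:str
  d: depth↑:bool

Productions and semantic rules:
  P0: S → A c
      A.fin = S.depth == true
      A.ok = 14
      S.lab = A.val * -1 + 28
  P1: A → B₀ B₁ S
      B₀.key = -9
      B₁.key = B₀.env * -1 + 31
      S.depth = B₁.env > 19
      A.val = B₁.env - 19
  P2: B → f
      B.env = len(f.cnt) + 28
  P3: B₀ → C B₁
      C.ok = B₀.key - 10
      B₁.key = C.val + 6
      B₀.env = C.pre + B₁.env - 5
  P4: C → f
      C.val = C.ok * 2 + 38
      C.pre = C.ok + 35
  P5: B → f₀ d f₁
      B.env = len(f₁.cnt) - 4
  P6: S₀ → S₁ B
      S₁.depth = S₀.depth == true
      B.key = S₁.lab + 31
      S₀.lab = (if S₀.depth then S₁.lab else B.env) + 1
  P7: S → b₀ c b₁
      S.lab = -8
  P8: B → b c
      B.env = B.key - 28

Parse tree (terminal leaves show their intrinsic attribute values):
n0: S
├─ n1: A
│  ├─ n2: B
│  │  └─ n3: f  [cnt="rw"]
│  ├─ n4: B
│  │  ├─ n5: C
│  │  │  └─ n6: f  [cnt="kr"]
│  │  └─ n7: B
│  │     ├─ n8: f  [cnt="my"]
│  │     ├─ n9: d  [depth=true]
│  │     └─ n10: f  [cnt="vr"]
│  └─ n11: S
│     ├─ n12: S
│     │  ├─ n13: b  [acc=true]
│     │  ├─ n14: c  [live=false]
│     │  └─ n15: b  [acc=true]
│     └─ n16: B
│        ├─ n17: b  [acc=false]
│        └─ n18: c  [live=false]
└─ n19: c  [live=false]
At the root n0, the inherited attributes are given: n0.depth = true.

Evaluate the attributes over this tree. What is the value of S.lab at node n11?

-4

1. n0.depth = true  [given at root]
2. n1.fin = true  [S.depth == true]
3. n1.ok = 14  [14]
4. n2.key = -9  [-9]
5. n3.cnt = "rw"  [terminal]
6. n2.env = 30  [len(f.cnt) + 28]
7. n4.key = 1  [B₀.env * -1 + 31]
8. n5.ok = -9  [B₀.key - 10]
9. n6.cnt = "kr"  [terminal]
10. n5.val = 20  [C.ok * 2 + 38]
11. n5.pre = 26  [C.ok + 35]
12. n7.key = 26  [C.val + 6]
13. n8.cnt = "my"  [terminal]
14. n9.depth = true  [terminal]
15. n10.cnt = "vr"  [terminal]
16. n7.env = -2  [len(f₁.cnt) - 4]
17. n4.env = 19  [C.pre + B₁.env - 5]
18. n11.depth = false  [B₁.env > 19]
19. n12.depth = false  [S₀.depth == true]
20. n13.acc = true  [terminal]
21. n14.live = false  [terminal]
22. n15.acc = true  [terminal]
23. n12.lab = -8  [-8]
24. n16.key = 23  [S₁.lab + 31]
25. n17.acc = false  [terminal]
26. n18.live = false  [terminal]
27. n16.env = -5  [B.key - 28]
28. n11.lab = -4  [(if S₀.depth then S₁.lab else B.env) + 1]
29. n1.val = 0  [B₁.env - 19]
30. n19.live = false  [terminal]
31. n0.lab = 28  [A.val * -1 + 28]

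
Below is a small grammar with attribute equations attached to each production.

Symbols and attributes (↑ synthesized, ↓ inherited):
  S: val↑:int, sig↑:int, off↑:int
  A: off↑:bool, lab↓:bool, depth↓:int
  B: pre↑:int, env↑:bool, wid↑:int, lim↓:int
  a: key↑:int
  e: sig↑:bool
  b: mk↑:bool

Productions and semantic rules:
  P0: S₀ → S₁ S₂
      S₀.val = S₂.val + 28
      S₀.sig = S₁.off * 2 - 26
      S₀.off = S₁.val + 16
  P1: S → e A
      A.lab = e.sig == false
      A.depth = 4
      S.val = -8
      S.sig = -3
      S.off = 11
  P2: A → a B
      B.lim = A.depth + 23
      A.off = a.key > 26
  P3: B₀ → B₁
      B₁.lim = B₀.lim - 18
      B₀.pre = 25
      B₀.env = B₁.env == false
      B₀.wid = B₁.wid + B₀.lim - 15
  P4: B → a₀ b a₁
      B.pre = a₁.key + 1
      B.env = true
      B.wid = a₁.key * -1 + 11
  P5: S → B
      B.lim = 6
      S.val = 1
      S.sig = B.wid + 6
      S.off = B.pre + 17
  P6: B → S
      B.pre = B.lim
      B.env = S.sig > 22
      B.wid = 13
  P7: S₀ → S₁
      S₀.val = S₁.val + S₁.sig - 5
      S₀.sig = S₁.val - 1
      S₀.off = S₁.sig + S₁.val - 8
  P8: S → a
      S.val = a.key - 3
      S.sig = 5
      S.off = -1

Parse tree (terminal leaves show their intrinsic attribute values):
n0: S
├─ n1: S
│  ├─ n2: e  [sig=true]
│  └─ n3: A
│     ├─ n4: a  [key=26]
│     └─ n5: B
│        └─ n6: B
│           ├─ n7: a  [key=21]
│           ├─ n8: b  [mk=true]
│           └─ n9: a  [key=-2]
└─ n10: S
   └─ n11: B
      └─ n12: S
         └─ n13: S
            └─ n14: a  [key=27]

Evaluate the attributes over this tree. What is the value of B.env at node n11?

1. n2.sig = true  [terminal]
2. n3.lab = false  [e.sig == false]
3. n3.depth = 4  [4]
4. n4.key = 26  [terminal]
5. n5.lim = 27  [A.depth + 23]
6. n6.lim = 9  [B₀.lim - 18]
7. n7.key = 21  [terminal]
8. n8.mk = true  [terminal]
9. n9.key = -2  [terminal]
10. n6.pre = -1  [a₁.key + 1]
11. n6.env = true  [true]
12. n6.wid = 13  [a₁.key * -1 + 11]
13. n5.pre = 25  [25]
14. n5.env = false  [B₁.env == false]
15. n5.wid = 25  [B₁.wid + B₀.lim - 15]
16. n3.off = false  [a.key > 26]
17. n1.val = -8  [-8]
18. n1.sig = -3  [-3]
19. n1.off = 11  [11]
20. n11.lim = 6  [6]
21. n14.key = 27  [terminal]
22. n13.val = 24  [a.key - 3]
23. n13.sig = 5  [5]
24. n13.off = -1  [-1]
25. n12.val = 24  [S₁.val + S₁.sig - 5]
26. n12.sig = 23  [S₁.val - 1]
27. n12.off = 21  [S₁.sig + S₁.val - 8]
28. n11.pre = 6  [B.lim]
29. n11.env = true  [S.sig > 22]
30. n11.wid = 13  [13]
31. n10.val = 1  [1]
32. n10.sig = 19  [B.wid + 6]
33. n10.off = 23  [B.pre + 17]
34. n0.val = 29  [S₂.val + 28]
35. n0.sig = -4  [S₁.off * 2 - 26]
36. n0.off = 8  [S₁.val + 16]

true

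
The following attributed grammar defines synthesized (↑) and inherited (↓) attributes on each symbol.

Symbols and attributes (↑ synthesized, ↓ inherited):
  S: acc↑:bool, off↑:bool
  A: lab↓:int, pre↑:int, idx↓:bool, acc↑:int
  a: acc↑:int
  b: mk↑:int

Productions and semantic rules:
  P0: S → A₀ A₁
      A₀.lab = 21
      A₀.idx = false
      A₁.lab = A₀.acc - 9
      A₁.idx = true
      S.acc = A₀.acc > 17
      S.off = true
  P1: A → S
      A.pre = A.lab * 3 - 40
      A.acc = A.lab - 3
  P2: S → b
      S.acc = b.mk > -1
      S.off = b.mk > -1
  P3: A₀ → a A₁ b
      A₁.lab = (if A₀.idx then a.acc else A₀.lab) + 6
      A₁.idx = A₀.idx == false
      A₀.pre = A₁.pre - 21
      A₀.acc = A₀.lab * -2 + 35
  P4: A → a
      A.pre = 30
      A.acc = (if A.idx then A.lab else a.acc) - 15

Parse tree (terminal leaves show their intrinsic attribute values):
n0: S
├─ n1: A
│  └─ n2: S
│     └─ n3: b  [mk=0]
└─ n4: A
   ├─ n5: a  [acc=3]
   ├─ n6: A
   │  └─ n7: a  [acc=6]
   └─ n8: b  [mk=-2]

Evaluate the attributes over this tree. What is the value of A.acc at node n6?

1. n1.lab = 21  [21]
2. n1.idx = false  [false]
3. n3.mk = 0  [terminal]
4. n2.acc = true  [b.mk > -1]
5. n2.off = true  [b.mk > -1]
6. n1.pre = 23  [A.lab * 3 - 40]
7. n1.acc = 18  [A.lab - 3]
8. n4.lab = 9  [A₀.acc - 9]
9. n4.idx = true  [true]
10. n5.acc = 3  [terminal]
11. n6.lab = 9  [(if A₀.idx then a.acc else A₀.lab) + 6]
12. n6.idx = false  [A₀.idx == false]
13. n7.acc = 6  [terminal]
14. n6.pre = 30  [30]
15. n6.acc = -9  [(if A.idx then A.lab else a.acc) - 15]
16. n8.mk = -2  [terminal]
17. n4.pre = 9  [A₁.pre - 21]
18. n4.acc = 17  [A₀.lab * -2 + 35]
19. n0.acc = true  [A₀.acc > 17]
20. n0.off = true  [true]

-9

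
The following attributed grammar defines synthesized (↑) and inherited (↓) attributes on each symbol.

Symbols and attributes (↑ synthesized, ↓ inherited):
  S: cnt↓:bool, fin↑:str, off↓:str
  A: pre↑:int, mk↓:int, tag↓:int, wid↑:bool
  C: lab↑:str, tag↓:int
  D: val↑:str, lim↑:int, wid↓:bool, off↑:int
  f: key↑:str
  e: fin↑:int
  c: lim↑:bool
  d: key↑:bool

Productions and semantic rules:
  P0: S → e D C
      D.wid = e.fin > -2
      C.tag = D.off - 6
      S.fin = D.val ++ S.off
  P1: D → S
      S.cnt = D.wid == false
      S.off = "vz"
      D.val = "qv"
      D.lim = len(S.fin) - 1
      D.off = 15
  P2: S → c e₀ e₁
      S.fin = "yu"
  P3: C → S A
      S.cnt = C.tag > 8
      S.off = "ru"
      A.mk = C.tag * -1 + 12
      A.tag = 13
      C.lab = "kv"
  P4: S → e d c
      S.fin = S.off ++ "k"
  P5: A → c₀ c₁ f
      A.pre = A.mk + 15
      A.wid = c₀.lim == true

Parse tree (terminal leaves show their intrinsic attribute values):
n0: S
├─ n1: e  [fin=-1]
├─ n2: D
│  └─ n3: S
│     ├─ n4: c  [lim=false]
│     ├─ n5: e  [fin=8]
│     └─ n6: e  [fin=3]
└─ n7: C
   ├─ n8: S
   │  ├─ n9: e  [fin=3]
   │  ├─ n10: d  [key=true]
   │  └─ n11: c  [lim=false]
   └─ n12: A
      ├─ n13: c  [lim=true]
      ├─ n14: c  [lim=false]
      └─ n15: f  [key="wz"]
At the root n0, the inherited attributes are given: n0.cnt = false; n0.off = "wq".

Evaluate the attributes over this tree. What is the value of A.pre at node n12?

18

1. n0.cnt = false  [given at root]
2. n0.off = "wq"  [given at root]
3. n1.fin = -1  [terminal]
4. n2.wid = true  [e.fin > -2]
5. n3.cnt = false  [D.wid == false]
6. n3.off = "vz"  ["vz"]
7. n4.lim = false  [terminal]
8. n5.fin = 8  [terminal]
9. n6.fin = 3  [terminal]
10. n3.fin = "yu"  ["yu"]
11. n2.val = "qv"  ["qv"]
12. n2.lim = 1  [len(S.fin) - 1]
13. n2.off = 15  [15]
14. n7.tag = 9  [D.off - 6]
15. n8.cnt = true  [C.tag > 8]
16. n8.off = "ru"  ["ru"]
17. n9.fin = 3  [terminal]
18. n10.key = true  [terminal]
19. n11.lim = false  [terminal]
20. n8.fin = "ruk"  [S.off ++ "k"]
21. n12.mk = 3  [C.tag * -1 + 12]
22. n12.tag = 13  [13]
23. n13.lim = true  [terminal]
24. n14.lim = false  [terminal]
25. n15.key = "wz"  [terminal]
26. n12.pre = 18  [A.mk + 15]
27. n12.wid = true  [c₀.lim == true]
28. n7.lab = "kv"  ["kv"]
29. n0.fin = "qvwq"  [D.val ++ S.off]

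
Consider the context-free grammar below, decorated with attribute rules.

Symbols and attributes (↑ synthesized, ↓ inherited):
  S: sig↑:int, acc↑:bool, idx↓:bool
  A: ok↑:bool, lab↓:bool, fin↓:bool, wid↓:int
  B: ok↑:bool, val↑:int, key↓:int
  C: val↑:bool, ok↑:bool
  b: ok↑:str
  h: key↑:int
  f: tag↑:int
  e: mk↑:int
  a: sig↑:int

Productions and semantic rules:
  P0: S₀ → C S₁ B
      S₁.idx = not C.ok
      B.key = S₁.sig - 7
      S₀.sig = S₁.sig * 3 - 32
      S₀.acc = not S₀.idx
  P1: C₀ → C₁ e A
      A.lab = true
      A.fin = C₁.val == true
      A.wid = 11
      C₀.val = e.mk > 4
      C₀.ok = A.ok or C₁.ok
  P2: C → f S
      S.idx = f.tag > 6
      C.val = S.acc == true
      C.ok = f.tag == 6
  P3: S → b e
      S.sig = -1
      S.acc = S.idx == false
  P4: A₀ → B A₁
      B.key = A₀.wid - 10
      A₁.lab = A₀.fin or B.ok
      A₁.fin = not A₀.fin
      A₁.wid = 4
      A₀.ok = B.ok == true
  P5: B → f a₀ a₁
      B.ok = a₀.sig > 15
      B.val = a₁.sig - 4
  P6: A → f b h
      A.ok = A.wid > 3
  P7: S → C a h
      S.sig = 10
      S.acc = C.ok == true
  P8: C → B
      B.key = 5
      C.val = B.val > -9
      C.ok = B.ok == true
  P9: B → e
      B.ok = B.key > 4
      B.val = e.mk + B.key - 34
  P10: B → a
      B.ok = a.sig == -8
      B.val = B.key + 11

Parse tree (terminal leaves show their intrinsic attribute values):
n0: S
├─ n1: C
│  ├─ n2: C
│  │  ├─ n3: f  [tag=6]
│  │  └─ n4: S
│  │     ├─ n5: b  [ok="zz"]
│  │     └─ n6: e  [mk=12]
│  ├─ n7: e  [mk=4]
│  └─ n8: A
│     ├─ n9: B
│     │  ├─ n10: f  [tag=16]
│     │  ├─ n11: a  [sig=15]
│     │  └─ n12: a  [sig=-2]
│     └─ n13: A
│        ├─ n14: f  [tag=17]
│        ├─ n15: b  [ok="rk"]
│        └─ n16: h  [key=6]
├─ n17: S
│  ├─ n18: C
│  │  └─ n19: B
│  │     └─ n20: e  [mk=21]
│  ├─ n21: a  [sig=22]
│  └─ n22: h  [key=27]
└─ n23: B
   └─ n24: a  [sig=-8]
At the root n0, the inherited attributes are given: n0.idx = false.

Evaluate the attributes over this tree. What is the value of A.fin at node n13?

false

1. n0.idx = false  [given at root]
2. n3.tag = 6  [terminal]
3. n4.idx = false  [f.tag > 6]
4. n5.ok = "zz"  [terminal]
5. n6.mk = 12  [terminal]
6. n4.sig = -1  [-1]
7. n4.acc = true  [S.idx == false]
8. n2.val = true  [S.acc == true]
9. n2.ok = true  [f.tag == 6]
10. n7.mk = 4  [terminal]
11. n8.lab = true  [true]
12. n8.fin = true  [C₁.val == true]
13. n8.wid = 11  [11]
14. n9.key = 1  [A₀.wid - 10]
15. n10.tag = 16  [terminal]
16. n11.sig = 15  [terminal]
17. n12.sig = -2  [terminal]
18. n9.ok = false  [a₀.sig > 15]
19. n9.val = -6  [a₁.sig - 4]
20. n13.lab = true  [A₀.fin or B.ok]
21. n13.fin = false  [not A₀.fin]
22. n13.wid = 4  [4]
23. n14.tag = 17  [terminal]
24. n15.ok = "rk"  [terminal]
25. n16.key = 6  [terminal]
26. n13.ok = true  [A.wid > 3]
27. n8.ok = false  [B.ok == true]
28. n1.val = false  [e.mk > 4]
29. n1.ok = true  [A.ok or C₁.ok]
30. n17.idx = false  [not C.ok]
31. n19.key = 5  [5]
32. n20.mk = 21  [terminal]
33. n19.ok = true  [B.key > 4]
34. n19.val = -8  [e.mk + B.key - 34]
35. n18.val = true  [B.val > -9]
36. n18.ok = true  [B.ok == true]
37. n21.sig = 22  [terminal]
38. n22.key = 27  [terminal]
39. n17.sig = 10  [10]
40. n17.acc = true  [C.ok == true]
41. n23.key = 3  [S₁.sig - 7]
42. n24.sig = -8  [terminal]
43. n23.ok = true  [a.sig == -8]
44. n23.val = 14  [B.key + 11]
45. n0.sig = -2  [S₁.sig * 3 - 32]
46. n0.acc = true  [not S₀.idx]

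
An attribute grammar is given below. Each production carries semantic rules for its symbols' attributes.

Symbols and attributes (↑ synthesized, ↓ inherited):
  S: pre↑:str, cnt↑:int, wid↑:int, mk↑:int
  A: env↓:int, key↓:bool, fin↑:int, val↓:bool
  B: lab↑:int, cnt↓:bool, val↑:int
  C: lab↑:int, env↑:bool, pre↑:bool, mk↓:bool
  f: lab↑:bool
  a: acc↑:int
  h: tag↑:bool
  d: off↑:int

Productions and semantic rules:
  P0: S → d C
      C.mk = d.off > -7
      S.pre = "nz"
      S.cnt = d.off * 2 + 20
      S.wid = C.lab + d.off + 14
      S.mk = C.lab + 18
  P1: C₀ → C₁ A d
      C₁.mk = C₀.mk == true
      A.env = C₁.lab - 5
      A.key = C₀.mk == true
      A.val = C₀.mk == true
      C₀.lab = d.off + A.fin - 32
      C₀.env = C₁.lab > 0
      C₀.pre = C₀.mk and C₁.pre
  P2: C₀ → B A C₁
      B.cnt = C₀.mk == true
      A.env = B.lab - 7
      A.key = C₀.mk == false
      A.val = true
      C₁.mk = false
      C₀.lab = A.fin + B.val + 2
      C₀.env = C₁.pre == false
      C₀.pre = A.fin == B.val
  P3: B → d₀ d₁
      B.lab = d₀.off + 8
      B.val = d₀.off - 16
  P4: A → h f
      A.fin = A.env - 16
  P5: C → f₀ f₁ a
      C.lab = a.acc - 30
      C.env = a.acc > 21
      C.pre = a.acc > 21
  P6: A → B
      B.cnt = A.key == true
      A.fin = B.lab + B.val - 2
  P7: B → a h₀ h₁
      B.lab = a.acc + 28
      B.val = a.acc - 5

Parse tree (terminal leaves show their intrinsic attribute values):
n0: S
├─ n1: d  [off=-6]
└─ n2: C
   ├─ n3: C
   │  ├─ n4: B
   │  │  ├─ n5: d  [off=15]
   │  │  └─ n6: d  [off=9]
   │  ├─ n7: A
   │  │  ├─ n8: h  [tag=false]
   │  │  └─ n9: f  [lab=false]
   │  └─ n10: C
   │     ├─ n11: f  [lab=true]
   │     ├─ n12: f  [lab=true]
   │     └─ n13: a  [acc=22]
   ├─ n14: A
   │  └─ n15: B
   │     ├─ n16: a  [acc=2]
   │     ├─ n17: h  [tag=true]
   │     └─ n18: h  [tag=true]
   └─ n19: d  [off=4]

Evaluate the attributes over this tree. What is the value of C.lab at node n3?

1. n1.off = -6  [terminal]
2. n2.mk = true  [d.off > -7]
3. n3.mk = true  [C₀.mk == true]
4. n4.cnt = true  [C₀.mk == true]
5. n5.off = 15  [terminal]
6. n6.off = 9  [terminal]
7. n4.lab = 23  [d₀.off + 8]
8. n4.val = -1  [d₀.off - 16]
9. n7.env = 16  [B.lab - 7]
10. n7.key = false  [C₀.mk == false]
11. n7.val = true  [true]
12. n8.tag = false  [terminal]
13. n9.lab = false  [terminal]
14. n7.fin = 0  [A.env - 16]
15. n10.mk = false  [false]
16. n11.lab = true  [terminal]
17. n12.lab = true  [terminal]
18. n13.acc = 22  [terminal]
19. n10.lab = -8  [a.acc - 30]
20. n10.env = true  [a.acc > 21]
21. n10.pre = true  [a.acc > 21]
22. n3.lab = 1  [A.fin + B.val + 2]
23. n3.env = false  [C₁.pre == false]
24. n3.pre = false  [A.fin == B.val]
25. n14.env = -4  [C₁.lab - 5]
26. n14.key = true  [C₀.mk == true]
27. n14.val = true  [C₀.mk == true]
28. n15.cnt = true  [A.key == true]
29. n16.acc = 2  [terminal]
30. n17.tag = true  [terminal]
31. n18.tag = true  [terminal]
32. n15.lab = 30  [a.acc + 28]
33. n15.val = -3  [a.acc - 5]
34. n14.fin = 25  [B.lab + B.val - 2]
35. n19.off = 4  [terminal]
36. n2.lab = -3  [d.off + A.fin - 32]
37. n2.env = true  [C₁.lab > 0]
38. n2.pre = false  [C₀.mk and C₁.pre]
39. n0.pre = "nz"  ["nz"]
40. n0.cnt = 8  [d.off * 2 + 20]
41. n0.wid = 5  [C.lab + d.off + 14]
42. n0.mk = 15  [C.lab + 18]

1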